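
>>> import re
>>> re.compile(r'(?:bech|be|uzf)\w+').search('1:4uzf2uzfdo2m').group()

'uzf2uzfdo2m'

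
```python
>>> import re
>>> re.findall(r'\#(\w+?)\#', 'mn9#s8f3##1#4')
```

['s8f3', '1']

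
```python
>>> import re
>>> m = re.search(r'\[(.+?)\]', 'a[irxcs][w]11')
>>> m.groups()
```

('irxcs',)

A non-greedy quantifier consumes as few characters as it can — just enough that the remainder of the pattern still matches from where it stops; whatever follows it matches normally.
`search` walks the string left to right and returns the first match it finds.
The match spans [1:8] → '[irxcs]'.
Captured: group 1 = 'irxcs'.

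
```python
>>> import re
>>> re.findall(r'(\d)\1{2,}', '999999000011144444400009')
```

A backreference is literal: `\1` must see the identical characters the first group matched.
Scanning left to right: at [0:6] match '999999', group 1 = '9'; at [6:10] match '0000', group 1 = '0'; at [10:13] match '111', group 1 = '1'; at [13:19] match '444444', group 1 = '4'; at [19:23] match '0000', group 1 = '0'.
`findall` collects group 1 from each match (5 total).

['9', '0', '1', '4', '0']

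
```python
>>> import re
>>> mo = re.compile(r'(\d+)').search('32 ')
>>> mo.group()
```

'32'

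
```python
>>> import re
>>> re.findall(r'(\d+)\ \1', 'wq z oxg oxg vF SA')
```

[]

The backreference `\1` re-matches whatever the first group consumed, character for character.
Because there's exactly one group, `findall` drops the full match and keeps group 1 from each hit.
Nothing in the string satisfies the pattern, so the list is empty.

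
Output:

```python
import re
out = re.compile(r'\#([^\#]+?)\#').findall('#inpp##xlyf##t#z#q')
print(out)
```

Because there's exactly one group, `findall` drops the full match and keeps group 1 from each hit.

['inpp', 'xlyf', 't']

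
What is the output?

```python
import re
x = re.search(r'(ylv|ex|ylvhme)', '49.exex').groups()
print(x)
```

('ex',)

Unlike `match`, `search` isn't anchored — it looks for the pattern anywhere in the string.
The match spans [3:5] → 'ex'.
Captured: group 1 = 'ex'.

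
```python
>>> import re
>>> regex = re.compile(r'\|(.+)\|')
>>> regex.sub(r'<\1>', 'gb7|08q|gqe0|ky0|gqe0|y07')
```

`\1` in the replacement pulls in group 1's text for each match.

'gb7<08q|gqe0|ky0|gqe0>y07'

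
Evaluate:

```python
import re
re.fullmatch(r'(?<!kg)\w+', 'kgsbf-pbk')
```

None

`(?!…)`/`(?<!…)` only lets a position through if the neighbouring text does NOT match; no characters are consumed.
For `fullmatch`, every character of the input must be accounted for by the pattern.
Here the pattern can't cover the whole string, so the call returns None.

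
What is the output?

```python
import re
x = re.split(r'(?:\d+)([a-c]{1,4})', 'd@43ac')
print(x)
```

['d@', 'ac', '']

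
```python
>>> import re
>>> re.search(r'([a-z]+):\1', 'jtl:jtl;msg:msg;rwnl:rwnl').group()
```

A backreference is literal: `\1` must see the identical characters the first group matched.
Unlike `match`, `search` isn't anchored — it looks for the pattern anywhere in the string.
The match spans [0:7] → 'jtl:jtl'.
Captured: group 1 = 'jtl'.

'jtl:jtl'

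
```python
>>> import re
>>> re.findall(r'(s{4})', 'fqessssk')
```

['ssss']

The pattern matches exactly 4 of a literal 's' (captured).
Scanning left to right: at [3:7] match 'ssss', group 1 = 'ssss'.
With a single group, `findall` returns only what that group captured — 1 item.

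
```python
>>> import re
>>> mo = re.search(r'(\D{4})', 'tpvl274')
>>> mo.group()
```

'tpvl'

The match spans [0:4] → 'tpvl'.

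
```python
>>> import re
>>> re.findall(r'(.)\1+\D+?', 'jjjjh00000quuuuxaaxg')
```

The backreference `\1` re-matches whatever the first group consumed, character for character.
Walking the string: at [0:5] match 'jjjjh', group 1 = 'j'; at [5:11] match '00000q', group 1 = '0'; at [11:16] match 'uuuux', group 1 = 'u'; at [16:19] match 'aax', group 1 = 'a'.
Because there's exactly one group, `findall` drops the full match and keeps group 1 from each hit.

['j', '0', 'u', 'a']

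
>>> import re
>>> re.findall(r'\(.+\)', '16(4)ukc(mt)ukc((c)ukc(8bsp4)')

['(4)ukc(mt)ukc((c)ukc(8bsp4)']

Walking the string: at [2:29] → '(4)ukc(mt)ukc((c)ukc(8bsp4)'.
With no groups in the pattern, `findall` gives back each whole match — 1 here.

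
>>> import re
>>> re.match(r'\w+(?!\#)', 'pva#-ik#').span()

(0, 2)

`match` is anchored at position 0; if the pattern doesn't fit there, it returns None.
The match spans [0:2] → 'pv'.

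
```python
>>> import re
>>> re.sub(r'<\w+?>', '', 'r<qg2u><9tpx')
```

'r<9tpx'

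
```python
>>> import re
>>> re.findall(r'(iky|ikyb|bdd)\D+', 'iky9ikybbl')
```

['iky']

Alternation tries branches left to right and keeps the first one that lets the overall match succeed at that position.
Matches: at [4:10] match 'ikybbl', group 1 = 'iky'.
One capturing group, so `findall` returns just the captured substring from the one match — 1 in all.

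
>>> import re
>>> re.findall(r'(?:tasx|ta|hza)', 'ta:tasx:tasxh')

Alternation tries branches left to right and keeps the first one that lets the overall match succeed at that position.
Since nothing is captured, `findall` lists the 3 matched substrings directly.

['ta', 'tasx', 'tasx']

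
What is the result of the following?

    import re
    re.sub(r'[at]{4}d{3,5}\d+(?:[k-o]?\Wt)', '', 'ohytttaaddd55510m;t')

Each match is replaced by ''.

'ohyt'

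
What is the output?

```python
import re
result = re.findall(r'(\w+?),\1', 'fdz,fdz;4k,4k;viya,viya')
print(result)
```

['fdz', '4k', 'viya']

`\1` has to match the exact text group 1 already captured.
Because there's exactly one group, `findall` drops the full match and keeps group 1 from each hit.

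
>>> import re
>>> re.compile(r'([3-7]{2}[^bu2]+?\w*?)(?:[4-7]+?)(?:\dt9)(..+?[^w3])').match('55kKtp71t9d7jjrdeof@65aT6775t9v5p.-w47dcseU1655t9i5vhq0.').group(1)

The match spans [0:13] → '55kKtp71t9d7j'.
Captured: group 1 = '55kKtp', group 2 = 'd7j'.

'55kKtp'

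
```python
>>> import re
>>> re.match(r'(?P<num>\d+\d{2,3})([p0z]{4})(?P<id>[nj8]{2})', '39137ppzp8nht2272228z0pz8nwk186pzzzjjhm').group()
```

This matches one or more of a digit, then 2 to 3 of a digit (captured as 'num'); then exactly 4 of one of [p0z] (captured); then exactly 2 of one of [nj8] (captured as 'id').
`re.match` only tries the pattern at the start of the string.
The match spans [0:11] → '39137ppzp8n'.
Captured: group 1 = '39137', group 2 = 'ppzp', group 3 = '8n'.

'39137ppzp8n'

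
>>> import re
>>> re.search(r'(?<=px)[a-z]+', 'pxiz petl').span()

(2, 4)

The positive lookaround only admits positions where the adjacent text matches; those characters stay outside the span.
The match spans [2:4] → 'iz'.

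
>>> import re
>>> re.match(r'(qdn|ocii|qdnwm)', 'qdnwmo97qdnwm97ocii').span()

Branches in `(...|...)` are attempted left-to-right; the first branch that allows the whole pattern to succeed is taken.
`re.match` only tries the pattern at the start of the string.
The match spans [0:3] → 'qdn'.
Captured: group 1 = 'qdn'.

(0, 3)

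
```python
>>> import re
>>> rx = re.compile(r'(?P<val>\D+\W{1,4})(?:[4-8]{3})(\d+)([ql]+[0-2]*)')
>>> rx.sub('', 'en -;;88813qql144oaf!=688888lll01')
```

Pattern: one or more of a non-digit, then 1 to 4 of a non-word character (captured as 'val'); then exactly 3 of a character in [4-8] (non-capturing group); then one or more of a digit (captured); then one or more of one of [ql], then zero or more of a character in [0-2] (captured).
Matches: at [0:15] → 'en -;;88813qql1'; at [17:33] → 'oaf!=688888lll01'.
`sub` substitutes '' at each match site.

'44'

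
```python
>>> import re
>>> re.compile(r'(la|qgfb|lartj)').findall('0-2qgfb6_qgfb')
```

One capturing group, so `findall` returns just the captured substring from each match — 2 in all.

['qgfb', 'qgfb']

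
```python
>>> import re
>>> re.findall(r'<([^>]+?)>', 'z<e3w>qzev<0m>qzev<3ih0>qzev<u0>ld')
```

['e3w', '0m', '3ih0', 'u0']

Scanning left to right: at [1:6] match '<e3w>', group 1 = 'e3w'; at [10:14] match '<0m>', group 1 = '0m'; at [18:24] match '<3ih0>', group 1 = '3ih0'; at [28:32] match '<u0>', group 1 = 'u0'.
With a single group, `findall` returns only what that group captured — 4 items.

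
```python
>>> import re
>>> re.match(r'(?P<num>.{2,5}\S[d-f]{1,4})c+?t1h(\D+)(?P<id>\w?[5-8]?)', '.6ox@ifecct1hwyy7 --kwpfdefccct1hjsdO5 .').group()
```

The pattern matches 2 to 5 of any character, then a non-whitespace character, then 1 to 4 of a character in [d-f] (captured as 'num'); then one or more of the literal 'c' (lazy), then the literal 't1h'; then one or more of a non-digit (captured); then optionally a word character, then optionally a character in [5-8] (captured as 'id').
`re.match` only tries the pattern at the start of the string.
The match spans [0:17] → '.6ox@ifecct1hwyy7'.
Captured: group 1 = '.6ox@ife', group 2 = 'wyy', group 3 = '7'.

'.6ox@ifecct1hwyy7'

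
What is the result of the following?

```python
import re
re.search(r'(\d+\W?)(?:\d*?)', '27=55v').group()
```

'27='

The pattern matches one or more of a digit, then optionally a non-word character (captured); then zero or more of a digit (lazy) (non-capturing group).
The match spans [0:3] → '27='.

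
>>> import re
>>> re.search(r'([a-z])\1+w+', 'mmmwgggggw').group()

'mmmw'

After group 1 captures some text, `\1` only succeeds where that same text appears again.
The match spans [0:4] → 'mmmw'.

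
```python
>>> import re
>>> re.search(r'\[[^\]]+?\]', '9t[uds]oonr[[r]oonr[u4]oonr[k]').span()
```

The match spans [2:7] → '[uds]'.

(2, 7)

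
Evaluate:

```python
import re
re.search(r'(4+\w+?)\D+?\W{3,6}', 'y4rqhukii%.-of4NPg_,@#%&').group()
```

The pattern matches one or more of the literal '4', then one or more of a word character (lazy) (captured); then one or more of a non-digit (lazy), then 3 to 6 of a non-word character.
The match spans [1:12] → '4rqhukii%.-'.

'4rqhukii%.-'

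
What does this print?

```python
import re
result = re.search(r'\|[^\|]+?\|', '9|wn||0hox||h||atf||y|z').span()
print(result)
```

(1, 5)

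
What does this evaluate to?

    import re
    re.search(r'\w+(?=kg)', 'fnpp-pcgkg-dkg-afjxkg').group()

The positive lookaround only admits positions where the adjacent text matches; those characters stay outside the span.
Unlike `match`, `search` isn't anchored — it looks for the pattern anywhere in the string.
The match spans [5:8] → 'pcg'.

'pcg'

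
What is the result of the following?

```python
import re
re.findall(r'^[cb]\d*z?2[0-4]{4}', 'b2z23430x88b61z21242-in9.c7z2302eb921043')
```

['b2z23430']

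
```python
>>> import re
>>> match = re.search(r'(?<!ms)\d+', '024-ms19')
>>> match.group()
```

'024'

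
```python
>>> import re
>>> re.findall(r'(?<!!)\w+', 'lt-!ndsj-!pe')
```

['lt', 'dsj', 'e']

`(?!…)`/`(?<!…)` only lets a position through if the neighbouring text does NOT match; no characters are consumed.
Walking the string: at [0:2] → 'lt'; at [5:8] → 'dsj'; at [11:12] → 'e'.
With no groups in the pattern, `findall` gives back each whole match — 3 here.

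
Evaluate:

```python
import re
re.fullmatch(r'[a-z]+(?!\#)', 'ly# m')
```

None

`(?!…)`/`(?<!…)` only lets a position through if the neighbouring text does NOT match; no characters are consumed.
`fullmatch` succeeds only if the pattern covers the string from start to end.
Here there's no way to consume every character, so the call returns None.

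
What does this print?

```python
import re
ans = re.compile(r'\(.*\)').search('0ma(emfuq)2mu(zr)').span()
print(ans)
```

(3, 17)

The match spans [3:17] → '(emfuq)2mu(zr)'.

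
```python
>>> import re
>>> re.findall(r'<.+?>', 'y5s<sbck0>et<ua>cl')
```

['<sbck0>', '<ua>']

Because the quantifier is non-greedy, it stops expanding at the earliest point where the rest of the pattern can succeed.
Scanning left to right: at [3:10] → '<sbck0>'; at [12:16] → '<ua>'.
No capturing groups, so `findall` returns the 2 full match strings.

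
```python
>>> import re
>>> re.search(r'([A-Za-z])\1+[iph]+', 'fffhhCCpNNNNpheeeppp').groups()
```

`\1` has to match the exact text group 1 already captured.
`re.search` scans for the first position where the pattern succeeds.
The match spans [0:5] → 'fffhh'.
Captured: group 1 = 'f'.

('f',)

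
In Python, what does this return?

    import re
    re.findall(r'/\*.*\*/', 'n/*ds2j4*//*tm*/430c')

No capturing groups, so `findall` returns the 1 full match string.

['/*ds2j4*//*tm*/']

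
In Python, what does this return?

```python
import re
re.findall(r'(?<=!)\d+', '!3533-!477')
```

['3533', '477']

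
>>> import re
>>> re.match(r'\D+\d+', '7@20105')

None

The pattern matches one or more of a non-digit; then one or more of a digit.
`re.match` won't scan ahead — the pattern has to work from the very first character.
Here the string doesn't start with a match, so the call returns None.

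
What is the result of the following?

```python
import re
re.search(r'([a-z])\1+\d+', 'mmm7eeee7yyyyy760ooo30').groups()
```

('m',)

The backreference `\1` re-matches whatever the first group consumed, character for character.
Unlike `match`, `search` isn't anchored — it looks for the pattern anywhere in the string.
The match spans [0:4] → 'mmm7'.
Captured: group 1 = 'm'.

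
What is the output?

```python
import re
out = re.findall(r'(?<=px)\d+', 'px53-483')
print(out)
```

The `(?=…)`/`(?<=…)` assertion just peeks at neighbouring text; it doesn't advance the match position.
Since nothing is captured, `findall` lists the 1 matched substring directly.

['53']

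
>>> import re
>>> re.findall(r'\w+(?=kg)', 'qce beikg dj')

The `(?=…)`/`(?<=…)` assertion just peeks at neighbouring text; it doesn't advance the match position.
Since nothing is captured, `findall` lists the 1 matched substring directly.

['bei']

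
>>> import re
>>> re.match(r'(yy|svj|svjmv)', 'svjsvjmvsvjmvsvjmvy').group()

`re.match` only tries the pattern at the start of the string.
The match spans [0:3] → 'svj'.
Captured: group 1 = 'svj'.

'svj'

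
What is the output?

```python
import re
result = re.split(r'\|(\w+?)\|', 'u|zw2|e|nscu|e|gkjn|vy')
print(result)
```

['u', 'zw2', 'e', 'nscu', 'e', 'gkjn', 'vy']

`re.split` interleaves the captured-group text with the surrounding fragments.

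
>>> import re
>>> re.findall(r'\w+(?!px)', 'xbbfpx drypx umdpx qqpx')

['xbbfpx', 'drypx', 'umdpx', 'qqpx']

The negative lookaround is zero-width — it rules out positions where the adjacent text would match, without consuming anything.
Walking the string: at [0:6] → 'xbbfpx'; at [7:12] → 'drypx'; at [13:18] → 'umdpx'; at [19:23] → 'qqpx'.
No capturing groups, so `findall` returns the 4 full match strings.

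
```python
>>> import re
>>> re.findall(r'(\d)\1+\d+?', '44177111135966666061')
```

The backreference `\1` re-matches whatever the first group consumed, character for character.
Scanning left to right: at [0:3] match '441', group 1 = '4'; at [3:6] match '771', group 1 = '7'; at [6:10] match '1113', group 1 = '1'; at [12:18] match '666660', group 1 = '6'.
One capturing group, so `findall` returns just the captured substring from each match — 4 in all.

['4', '7', '1', '6']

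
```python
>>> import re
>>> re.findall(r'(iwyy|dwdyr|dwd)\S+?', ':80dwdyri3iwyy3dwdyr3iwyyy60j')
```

Alternation tries branches left to right and keeps the first one that lets the overall match succeed at that position.
Because there's exactly one group, `findall` drops the full match and keeps group 1 from each hit.

['dwdyr', 'iwyy', 'dwdyr', 'iwyy']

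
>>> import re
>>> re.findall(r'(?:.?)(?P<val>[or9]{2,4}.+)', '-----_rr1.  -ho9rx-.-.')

Pattern: optionally any character (non-capturing group); then 2 to 4 of one of [or9], then one or more of any character (captured as 'val').
Matches: at [5:22] match '_rr1.  -ho9rx-.-.', group 1 = 'rr1.  -ho9rx-.-.'.
One capturing group, so `findall` returns just the captured substring from the one match — 1 in all.

['rr1.  -ho9rx-.-.']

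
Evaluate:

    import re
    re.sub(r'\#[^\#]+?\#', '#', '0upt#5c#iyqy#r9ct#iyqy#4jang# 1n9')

Matches: at [4:8] → '#5c#'; at [12:18] → '#r9ct#'; at [22:29] → '#4jang#'.
`sub` substitutes '#' at each match site.

'0upt#iyqy#iyqy# 1n9'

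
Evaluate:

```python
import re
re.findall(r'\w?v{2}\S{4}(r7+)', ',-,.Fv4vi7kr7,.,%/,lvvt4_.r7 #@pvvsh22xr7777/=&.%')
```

['r7']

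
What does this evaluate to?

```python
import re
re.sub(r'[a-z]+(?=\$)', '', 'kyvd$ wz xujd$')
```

'$ wz $'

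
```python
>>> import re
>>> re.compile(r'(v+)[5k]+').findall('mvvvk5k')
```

['vvv']

This matches one or more of a literal 'v' (captured); then one or more of one of [5k].
Scanning left to right: at [1:7] match 'vvvk5k', group 1 = 'vvv'.
Because there's exactly one group, `findall` drops the full match and keeps group 1 from the one hit.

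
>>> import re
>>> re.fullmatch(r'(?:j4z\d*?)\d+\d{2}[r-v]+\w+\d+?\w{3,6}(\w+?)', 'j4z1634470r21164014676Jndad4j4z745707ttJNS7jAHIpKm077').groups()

This matches the literal 'j4z', then zero or more of a digit (lazy) (non-capturing group); then one or more of a digit, then exactly 2 of a digit, then one or more of a character in [r-v]; then one or more of a word character, then one or more of a digit (lazy), then 3 to 6 of a word character; then one or more of a word character (lazy) (captured).
`re.fullmatch` is like wrapping the pattern in `^…$` (in single-line mode).
The match spans [0:53] → 'j4z1634470r21164014676Jndad4j4z745707ttJNS7jAHIpKm077'.
Captured: group 1 = 'm077'.

('m077',)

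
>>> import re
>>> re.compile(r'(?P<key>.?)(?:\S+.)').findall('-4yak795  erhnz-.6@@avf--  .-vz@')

['-', ' ', ' ']

This matches optionally any character (captured as 'key'); then one or more of a non-whitespace character, then any character (non-capturing group).
Matches: at [0:9] match '-4yak795 ', group 1 = '-'; at [9:26] match ' erhnz-.6@@avf-- ', group 1 = ' '; at [26:32] match ' .-vz@', group 1 = ' '.
With a single group, `findall` returns only what that group captured — 3 items.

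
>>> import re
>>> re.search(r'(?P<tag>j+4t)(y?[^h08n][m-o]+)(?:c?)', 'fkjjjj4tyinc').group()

'jjjj4tyinc'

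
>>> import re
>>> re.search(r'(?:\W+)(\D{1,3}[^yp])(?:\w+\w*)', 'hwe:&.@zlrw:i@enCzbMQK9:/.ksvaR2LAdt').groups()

('zlr',)

The match spans [3:11] → ':&.@zlrw'.
Captured: group 1 = 'zlr'.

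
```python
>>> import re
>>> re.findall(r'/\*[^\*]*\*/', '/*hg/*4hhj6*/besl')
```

Matches: at [4:13] → '/*4hhj6*/'.
With no groups in the pattern, `findall` gives back each whole match — 1 here.

['/*4hhj6*/']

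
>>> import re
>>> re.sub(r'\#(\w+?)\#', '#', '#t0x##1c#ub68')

'##ub68'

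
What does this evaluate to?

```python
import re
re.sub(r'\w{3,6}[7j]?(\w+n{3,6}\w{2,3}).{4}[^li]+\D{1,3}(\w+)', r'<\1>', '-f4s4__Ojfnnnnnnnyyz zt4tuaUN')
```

This matches 3 to 6 of a word character, then optionally one of [7j]; then one or more of a word character, then 3 to 6 of the literal 'n', then 2 to 3 of a word character (captured); then exactly 4 of any character, then one or more of any character except [li]; then 1 to 3 of a non-digit; then one or more of a word character (captured).
Matches: at [1:29] → 'f4s4__Ojfnnnnnnnyyz zt4tuaUN'.
Each match is replaced using the text its own group 1 captured.

'-<Ojfnnnnnnnyyz>'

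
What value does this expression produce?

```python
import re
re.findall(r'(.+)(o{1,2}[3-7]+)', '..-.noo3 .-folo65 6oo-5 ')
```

Multiple groups make `findall` return tuples — one 2-tuple for the one match.

[('..-.noo3 .-fol', 'o65')]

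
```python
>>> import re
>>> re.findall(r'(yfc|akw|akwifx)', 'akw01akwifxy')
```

['akw', 'akw']

Branches in `(...|...)` are attempted left-to-right; the first branch that allows the whole pattern to succeed is taken.
Scanning left to right: at [0:3] match 'akw', group 1 = 'akw'; at [5:8] match 'akw', group 1 = 'akw'.
One capturing group, so `findall` returns just the captured substring from each match — 2 in all.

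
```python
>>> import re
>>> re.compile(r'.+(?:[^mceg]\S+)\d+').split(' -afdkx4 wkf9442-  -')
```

Pattern: one or more of any character; then any character except [mceg], then one or more of a non-whitespace character (non-capturing group); then one or more of a digit.
Splitting on the pattern gives 2 pieces.

['', '-  -']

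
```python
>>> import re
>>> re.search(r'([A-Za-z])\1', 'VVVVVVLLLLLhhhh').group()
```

'VV'

`\1` has to match the exact text group 1 already captured.
`search` walks the string left to right and returns the first match it finds.
The match spans [0:2] → 'VV'.
Captured: group 1 = 'V'.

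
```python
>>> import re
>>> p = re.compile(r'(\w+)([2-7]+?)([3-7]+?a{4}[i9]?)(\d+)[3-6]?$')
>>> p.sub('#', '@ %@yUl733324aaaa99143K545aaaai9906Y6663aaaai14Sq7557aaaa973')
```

'@ %@#'

Pattern: one or more of a word character (captured); then one or more of a character in [2-7] (lazy) (captured); then one or more of a character in [3-7] (lazy), then exactly 4 of the literal 'a', then optionally one of [i9] (captured); then one or more of a digit (captured); then optionally a character in [3-6]; then anchored at the end.
Matches: at [4:60] → 'yUl733324aaaa99143K545aaaai9906Y6663aaaai14Sq7557aaaa973'.
`sub` substitutes '#' at each match site.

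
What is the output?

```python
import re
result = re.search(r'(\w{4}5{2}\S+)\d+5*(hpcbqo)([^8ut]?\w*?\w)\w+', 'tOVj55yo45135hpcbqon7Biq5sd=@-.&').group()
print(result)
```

tOVj55yo45135hpcbqon7Biq5sd

The match spans [0:27] → 'tOVj55yo45135hpcbqon7Biq5sd'.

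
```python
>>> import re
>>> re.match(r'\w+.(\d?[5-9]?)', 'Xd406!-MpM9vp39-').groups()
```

The pattern matches one or more of a word character, then any character; then optionally a digit, then optionally a character in [5-9] (captured).
`match` is anchored at position 0; if the pattern doesn't fit there, it returns None.
The match spans [0:6] → 'Xd406!'.
Captured: group 1 = ''.

('',)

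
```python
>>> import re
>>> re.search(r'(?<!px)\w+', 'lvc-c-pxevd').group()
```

'lvc'

A negative assertion filters positions out without eating any characters.
The match spans [0:3] → 'lvc'.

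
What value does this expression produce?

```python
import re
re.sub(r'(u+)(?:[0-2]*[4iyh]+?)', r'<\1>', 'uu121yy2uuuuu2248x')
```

'<uu>y2<uuuuu>8x'

Pattern: one or more of a literal 'u' (captured); then zero or more of a character in [0-2], then one or more of one of [4iyh] (lazy) (non-capturing group).
Because the quantifier is non-greedy, it stops expanding at the earliest point where the rest of the pattern can succeed.
Matches: at [0:6] → 'uu121y'; at [8:16] → 'uuuuu224'.
Each match is replaced using the text its own group 1 captured.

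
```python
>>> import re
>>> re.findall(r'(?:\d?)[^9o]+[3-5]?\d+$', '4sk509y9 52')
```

['9 52']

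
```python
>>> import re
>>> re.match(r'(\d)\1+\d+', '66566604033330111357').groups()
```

('6',)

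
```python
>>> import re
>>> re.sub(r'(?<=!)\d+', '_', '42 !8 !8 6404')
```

The positive lookaround only admits positions where the adjacent text matches; those characters stay outside the span.
`sub` substitutes '_' at each match site.

'42 !_ !_ 6404'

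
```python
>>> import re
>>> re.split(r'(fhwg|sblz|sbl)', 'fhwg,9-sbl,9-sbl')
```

['', 'fhwg', ',9-', 'sbl', ',9-', 'sbl', '']

Matches to split on: at [0:4] → 'fhwg'; at [7:10] → 'sbl'; at [13:16] → 'sbl'.
Because the pattern has a capturing group, `split` also inserts each captured text between the pieces.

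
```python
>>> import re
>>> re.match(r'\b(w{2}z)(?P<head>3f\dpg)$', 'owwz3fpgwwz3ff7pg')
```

None

This matches a word boundary (`\b`, zero-width); then exactly 2 of the literal 'w', then the literal 'z' (captured); then the literal '3f', then a digit, then the literal 'pg' (captured as 'head'); then anchored at the end.
`re.match` only tries the pattern at the start of the string.
Here the pattern fails at index 0, so the call returns None.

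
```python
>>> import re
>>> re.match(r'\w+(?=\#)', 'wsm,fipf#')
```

`match` is anchored at position 0; if the pattern doesn't fit there, it returns None.
Here the pattern fails at index 0, so the call returns None.

None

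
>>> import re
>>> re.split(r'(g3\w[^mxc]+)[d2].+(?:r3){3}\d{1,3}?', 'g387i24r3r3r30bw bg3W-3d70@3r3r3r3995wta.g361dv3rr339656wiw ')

The pattern matches the literal 'g3', then a word character, then one or more of any character except [mxc] (captured); then one of [d2], then one or more of any character; then the literal 'r3' repeated 3 times, then 1 to 3 of a digit (lazy).
Matches to split on: at [0:35] → 'g387i24r3r3r30bw bg3W-3d70@3r3r3r39'.
Because the pattern has a capturing group, `split` also inserts each captured text between the pieces.

['', 'g387i24r3r3r30bw bg3W-3', '95wta.g361dv3rr339656wiw ']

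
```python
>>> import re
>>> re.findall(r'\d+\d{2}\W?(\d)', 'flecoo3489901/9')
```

Pattern: one or more of a digit, then exactly 2 of a digit, then optionally a non-word character; then a digit (captured).
Scanning left to right: at [6:15] match '3489901/9', group 1 = '9'.
One capturing group, so `findall` returns just the captured substring from the one match — 1 in all.

['9']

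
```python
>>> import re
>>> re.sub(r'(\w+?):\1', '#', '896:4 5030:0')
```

'896:4 503#'

`\1` has to match the exact text group 1 already captured.
Matches: at [9:12] → '0:0'.
Each match is replaced by '#'.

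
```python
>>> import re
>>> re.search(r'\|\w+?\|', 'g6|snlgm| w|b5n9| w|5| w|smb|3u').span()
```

The match spans [2:9] → '|snlgm|'.

(2, 9)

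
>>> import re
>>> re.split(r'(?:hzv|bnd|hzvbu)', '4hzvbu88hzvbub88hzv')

`|` is ordered: at each position the engine commits to the first alternative that works.
Matches to split on: at [1:4] → 'hzv'; at [8:11] → 'hzv'; at [16:19] → 'hzv'.
The string is cut at each match, leaving 4 pieces.

['4', 'bu88', 'bub88', '']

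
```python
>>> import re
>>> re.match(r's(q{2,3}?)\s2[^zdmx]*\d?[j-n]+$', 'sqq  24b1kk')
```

This matches a literal 's'; then 2 to 3 of a literal 'q' (lazy) (captured); then whitespace, then the literal '2', then zero or more of any character except [zdmx]; then optionally a digit, then one or more of a character in [j-n]; then anchored at the end.
`match` is anchored at position 0; if the pattern doesn't fit there, it returns None.
Here the pattern fails at index 0, so the call returns None.

None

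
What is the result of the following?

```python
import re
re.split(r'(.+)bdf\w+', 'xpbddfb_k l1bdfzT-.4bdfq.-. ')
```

Pattern: one or more of any character (captured); then the literal 'bdf', then one or more of a word character.
The group in the pattern means `split` returns the separators' captures alongside the pieces.

['', 'xpbddfb_k l1bdfzT-.4', '.-. ']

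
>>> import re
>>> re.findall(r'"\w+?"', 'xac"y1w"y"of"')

['"y1w"', '"of"']

Scanning left to right: at [3:8] → '"y1w"'; at [9:13] → '"of"'.
`findall` yields the raw match text (2 of them) because the pattern has no groups.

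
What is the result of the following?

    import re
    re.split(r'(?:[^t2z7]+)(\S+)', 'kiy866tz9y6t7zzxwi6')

This matches one or more of any character except [t2z7] (non-capturing group); then one or more of a non-whitespace character (captured).
With a capturing group present, the delimiter's captured portion is kept in the result list.

['', 'tz9y6t7zzxwi6', '']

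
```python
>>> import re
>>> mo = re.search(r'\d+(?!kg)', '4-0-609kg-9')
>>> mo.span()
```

Because the assertion is negative and zero-width, positions next to the forbidden text are skipped.
The match spans [0:1] → '4'.

(0, 1)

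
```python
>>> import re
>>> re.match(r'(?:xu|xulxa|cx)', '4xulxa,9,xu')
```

None

`re.match` won't scan ahead — the pattern has to work from the very first character.
Here the pattern fails at index 0, so the call returns None.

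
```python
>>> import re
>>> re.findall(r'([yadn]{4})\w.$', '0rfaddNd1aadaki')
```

This matches exactly 4 of one of [yadn] (captured); then a word character, then any character; then anchored at the end.
Walking the string: at [9:15] match 'aadaki', group 1 = 'aada'.
With a single group, `findall` returns only what that group captured — 1 item.

['aada']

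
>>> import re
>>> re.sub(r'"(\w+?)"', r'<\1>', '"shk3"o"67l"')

`\1` in the replacement pulls in group 1's text for each match.

'<shk3>o<67l>'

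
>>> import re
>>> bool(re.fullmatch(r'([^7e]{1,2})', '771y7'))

False

`re.fullmatch` requires the pattern to consume the entire string.
Here there's no way to consume every character, so the call returns None, and `bool(None)` is False.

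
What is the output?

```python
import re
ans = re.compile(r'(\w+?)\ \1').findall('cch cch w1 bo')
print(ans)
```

['cch']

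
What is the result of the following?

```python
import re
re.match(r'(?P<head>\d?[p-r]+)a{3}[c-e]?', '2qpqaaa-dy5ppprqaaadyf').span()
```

Pattern: optionally a digit, then one or more of a character in [p-r] (captured as 'head'); then exactly 3 of a literal 'a', then optionally a character in [c-e].
`re.match` won't scan ahead — the pattern has to work from the very first character.
The match spans [0:7] → '2qpqaaa'.
Captured: group 1 = '2qpq'.

(0, 7)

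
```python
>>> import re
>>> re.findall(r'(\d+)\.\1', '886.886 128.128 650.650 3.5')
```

['886', '128', '650']

`\1` is not a pattern — it's the concrete string captured by group 1, re-applied verbatim.
`findall` collects group 1 from each match (3 total).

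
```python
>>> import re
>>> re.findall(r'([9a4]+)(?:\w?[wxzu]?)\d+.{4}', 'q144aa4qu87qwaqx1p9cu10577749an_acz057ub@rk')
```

This matches one or more of one of [9a4] (captured); then optionally a word character, then optionally one of [wxzu] (non-capturing group); then one or more of a digit, then exactly 4 of any character.
Scanning left to right: at [2:15] match '44aa4qu87qwaq', group 1 = '44aa4'; at [18:33] match '9cu10577749an_a', group 1 = '9'.
With a single group, `findall` returns only what that group captured — 2 items.

['44aa4', '9']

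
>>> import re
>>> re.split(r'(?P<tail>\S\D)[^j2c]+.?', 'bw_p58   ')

The pattern matches a non-whitespace character, then a non-digit (captured as 'tail'); then one or more of any character except [j2c], then optionally any character.
Matches to split on: at [0:9] → 'bw_p58   '.
`re.split` interleaves the captured-group text with the surrounding fragments.

['', 'bw', '']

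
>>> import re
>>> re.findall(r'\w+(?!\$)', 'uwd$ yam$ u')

['uw', 'ya', 'u']

The negative lookahead/lookbehind blocks any match where the forbidden context is present.
Since nothing is captured, `findall` lists the 3 matched substrings directly.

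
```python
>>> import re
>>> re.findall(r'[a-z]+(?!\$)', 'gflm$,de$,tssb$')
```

['gfl', 'd', 'tss']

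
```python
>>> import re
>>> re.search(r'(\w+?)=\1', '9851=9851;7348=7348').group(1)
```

'9851'

`\1` has to match the exact text group 1 already captured.
`search` walks the string left to right and returns the first match it finds.
The match spans [0:9] → '9851=9851'.
Captured: group 1 = '9851'.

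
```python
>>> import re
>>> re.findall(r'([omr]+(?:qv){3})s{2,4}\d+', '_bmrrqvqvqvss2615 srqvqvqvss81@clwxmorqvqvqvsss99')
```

['mrrqvqvqv', 'rqvqvqv', 'morqvqvqv']

This matches one or more of one of [omr], then the literal 'qv' repeated 3 times (captured); then 2 to 4 of the literal 's', then one or more of a digit.
Walking the string: at [2:17] match 'mrrqvqvqvss2615', group 1 = 'mrrqvqvqv'; at [19:30] match 'rqvqvqvss81', group 1 = 'rqvqvqv'; at [35:49] match 'morqvqvqvsss99', group 1 = 'morqvqvqv'.
With a single group, `findall` returns only what that group captured — 3 items.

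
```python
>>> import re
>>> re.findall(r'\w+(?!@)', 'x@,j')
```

['j']

The negative lookaround is zero-width — it rules out positions where the adjacent text would match, without consuming anything.
Since nothing is captured, `findall` lists the 1 matched substring directly.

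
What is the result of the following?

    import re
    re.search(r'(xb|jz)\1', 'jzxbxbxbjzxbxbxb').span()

`\1` is not a pattern — it's the concrete string captured by group 1, re-applied verbatim.
The match spans [2:6] → 'xbxb'.

(2, 6)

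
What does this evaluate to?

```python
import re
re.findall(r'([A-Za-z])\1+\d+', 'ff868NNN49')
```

['f', 'N']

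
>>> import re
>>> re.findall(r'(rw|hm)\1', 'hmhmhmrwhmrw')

['hm']

The backreference `\1` re-matches whatever the first group consumed, character for character.
With a single group, `findall` returns only what that group captured — 1 item.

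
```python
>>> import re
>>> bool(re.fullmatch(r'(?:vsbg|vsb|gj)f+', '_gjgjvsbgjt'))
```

False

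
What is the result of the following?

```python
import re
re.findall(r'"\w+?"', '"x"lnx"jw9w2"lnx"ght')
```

['"x"', '"jw9w2"']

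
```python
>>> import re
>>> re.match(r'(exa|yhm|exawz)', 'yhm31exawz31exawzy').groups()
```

('yhm',)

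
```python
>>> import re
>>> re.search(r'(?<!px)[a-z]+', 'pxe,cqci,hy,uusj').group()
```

The negative lookahead/lookbehind blocks any match where the forbidden context is present.
The match spans [0:3] → 'pxe'.

'pxe'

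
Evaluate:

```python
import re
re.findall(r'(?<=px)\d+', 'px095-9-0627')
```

Lookahead/lookbehind check context without consuming it, so the matched span excludes the asserted characters.
Since nothing is captured, `findall` lists the 1 matched substring directly.

['095']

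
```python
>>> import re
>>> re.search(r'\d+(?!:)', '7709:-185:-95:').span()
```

A negative assertion filters positions out without eating any characters.
The match spans [0:3] → '770'.

(0, 3)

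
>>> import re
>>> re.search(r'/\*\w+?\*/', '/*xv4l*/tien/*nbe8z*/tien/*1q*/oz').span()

(0, 8)

Unlike `match`, `search` isn't anchored — it looks for the pattern anywhere in the string.
The match spans [0:8] → '/*xv4l*/'.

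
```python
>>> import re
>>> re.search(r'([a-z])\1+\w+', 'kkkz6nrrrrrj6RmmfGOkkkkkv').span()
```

(0, 25)

`\1` is not a pattern — it's the concrete string captured by group 1, re-applied verbatim.
The match spans [0:25] → 'kkkz6nrrrrrj6RmmfGOkkkkkv'.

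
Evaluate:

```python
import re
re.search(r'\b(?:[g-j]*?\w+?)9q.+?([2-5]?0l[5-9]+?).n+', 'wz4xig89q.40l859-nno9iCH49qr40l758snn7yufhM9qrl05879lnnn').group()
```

This matches a word boundary (`\b`, zero-width); then zero or more of a character in [g-j] (lazy), then one or more of a word character (lazy) (non-capturing group); then the literal '9q', then one or more of any character (lazy); then optionally a character in [2-5], then the literal '0l', then one or more of a character in [5-9] (lazy) (captured); then any character, then one or more of a literal 'n'.
`search` walks the string left to right and returns the first match it finds.
The match spans [0:19] → 'wz4xig89q.40l859-nn'.
Captured: group 1 = '40l859'.

'wz4xig89q.40l859-nn'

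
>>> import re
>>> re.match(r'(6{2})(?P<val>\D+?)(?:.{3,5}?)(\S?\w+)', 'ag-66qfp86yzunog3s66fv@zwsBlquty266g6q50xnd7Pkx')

None

Pattern: exactly 2 of a literal '6' (captured); then one or more of a non-digit (lazy) (captured as 'val'); then 3 to 5 of any character (lazy) (non-capturing group); then optionally a non-whitespace character, then one or more of a word character (captured).
`re.match` only tries the pattern at the start of the string.
Here the pattern fails at index 0, so the call returns None.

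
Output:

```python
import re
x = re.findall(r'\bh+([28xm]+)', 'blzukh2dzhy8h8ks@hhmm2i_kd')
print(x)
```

['mm2']

Pattern: a word boundary (`\b`, zero-width); then one or more of a literal 'h'; then one or more of one of [28xm] (captured).
Matches: at [17:22] match 'hhmm2', group 1 = 'mm2'.
`findall` collects group 1 from the one match (1 total).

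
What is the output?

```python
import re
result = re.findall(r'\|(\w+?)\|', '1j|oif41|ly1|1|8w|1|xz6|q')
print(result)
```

`findall` collects group 1 from each match (3 total).

['oif41', '1', '1']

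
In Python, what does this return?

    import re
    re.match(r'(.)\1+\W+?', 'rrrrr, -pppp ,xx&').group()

`\1` is not a pattern — it's the concrete string captured by group 1, re-applied verbatim.
`match` is anchored at position 0; if the pattern doesn't fit there, it returns None.
The match spans [0:6] → 'rrrrr,'.
Captured: group 1 = 'r'.

'rrrrr,'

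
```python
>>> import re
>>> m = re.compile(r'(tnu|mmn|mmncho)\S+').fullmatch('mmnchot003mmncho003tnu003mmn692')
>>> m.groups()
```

The match spans [0:31] → 'mmnchot003mmncho003tnu003mmn692'.
Captured: group 1 = 'mmn'.

('mmn',)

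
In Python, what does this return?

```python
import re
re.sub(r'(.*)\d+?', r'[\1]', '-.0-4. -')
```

`\1` in the replacement pulls in group 1's text for each match.

'[-.0-]. -'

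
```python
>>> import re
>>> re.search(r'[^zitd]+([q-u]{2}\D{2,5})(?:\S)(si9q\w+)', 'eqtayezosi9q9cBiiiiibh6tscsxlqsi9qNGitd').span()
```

(0, 39)

Pattern: one or more of any character except [zitd]; then exactly 2 of a character in [q-u], then 2 to 5 of a non-digit (captured); then a non-whitespace character (non-capturing group); then the literal 'si9', then a literal 'q', then one or more of a word character (captured).
`search` walks the string left to right and returns the first match it finds.
The match spans [0:39] → 'eqtayezosi9q9cBiiiiibh6tscsxlqsi9qNGitd'.
Captured: group 1 = 'qtayez', group 2 = 'si9q9cBiiiiibh6tscsxlqsi9qNGitd'.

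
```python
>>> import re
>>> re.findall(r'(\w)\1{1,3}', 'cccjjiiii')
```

['c', 'j', 'i']

The backreference `\1` re-matches whatever the first group consumed, character for character.
Scanning left to right: at [0:3] match 'ccc', group 1 = 'c'; at [3:5] match 'jj', group 1 = 'j'; at [5:9] match 'iiii', group 1 = 'i'.
`findall` collects group 1 from each match (3 total).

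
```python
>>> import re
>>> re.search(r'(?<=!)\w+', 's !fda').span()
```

The lookaround is zero-width — it requires the adjacent text to match without consuming it, so the asserted text isn't part of the match.
The match spans [3:6] → 'fda'.

(3, 6)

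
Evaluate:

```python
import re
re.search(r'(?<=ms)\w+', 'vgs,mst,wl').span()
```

(6, 7)

Because the assertion is zero-width, the text it checks is not consumed and won't appear in the result.
Unlike `match`, `search` isn't anchored — it looks for the pattern anywhere in the string.
The match spans [6:7] → 't'.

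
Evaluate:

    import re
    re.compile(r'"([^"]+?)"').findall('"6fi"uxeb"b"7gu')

['6fi', 'b']

Walking the string: at [0:5] match '"6fi"', group 1 = '6fi'; at [9:12] match '"b"', group 1 = 'b'.
`findall` collects group 1 from each match (2 total).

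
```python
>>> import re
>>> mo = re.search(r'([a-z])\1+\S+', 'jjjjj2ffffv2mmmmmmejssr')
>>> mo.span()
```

(0, 23)

`\1` is not a pattern — it's the concrete string captured by group 1, re-applied verbatim.
`re.search` scans for the first position where the pattern succeeds.
The match spans [0:23] → 'jjjjj2ffffv2mmmmmmejssr'.
Captured: group 1 = 'j'.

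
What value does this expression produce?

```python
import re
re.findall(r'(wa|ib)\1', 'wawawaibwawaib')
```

['wa', 'wa']

After group 1 captures some text, `\1` only succeeds where that same text appears again.
`findall` collects group 1 from each match (2 total).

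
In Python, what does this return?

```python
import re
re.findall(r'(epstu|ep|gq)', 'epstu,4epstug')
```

Alternation tries branches left to right and keeps the first one that lets the overall match succeed at that position.
One capturing group, so `findall` returns just the captured substring from each match — 2 in all.

['epstu', 'epstu']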